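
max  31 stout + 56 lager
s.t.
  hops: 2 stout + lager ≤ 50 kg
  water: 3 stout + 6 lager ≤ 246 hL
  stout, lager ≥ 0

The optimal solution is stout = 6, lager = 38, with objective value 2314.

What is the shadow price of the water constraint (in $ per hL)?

Check each constraint at x*: hops 50/50 (tight); water 246/246 (tight).
Dual feasibility on the basic columns requires 2·y_hops + 3·y_water = 31, 1·y_hops + 6·y_water = 56.
→ y_hops = 2 and y_water = 9.
Shadow price of water = 9.

9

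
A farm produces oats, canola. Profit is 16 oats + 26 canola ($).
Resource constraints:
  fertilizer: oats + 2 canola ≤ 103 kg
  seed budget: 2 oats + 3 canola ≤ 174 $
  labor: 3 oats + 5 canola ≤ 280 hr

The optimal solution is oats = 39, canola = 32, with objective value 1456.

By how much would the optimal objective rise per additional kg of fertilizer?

At the optimum: fertilizer uses 103 of 103 (binding); seed budget uses 174 of 174 (binding); labor uses 277 of 280 (slack = 3).
By complementary slackness, y = 0 for the non-binding constraint.
The binding rows give the dual system: 1·y_fertilizer + 2·y_seed budget = 16 and 2·y_fertilizer + 3·y_seed budget = 26.
Solving: y_fertilizer = 4, y_seed budget = 6.
Shadow price of fertilizer = 4.

4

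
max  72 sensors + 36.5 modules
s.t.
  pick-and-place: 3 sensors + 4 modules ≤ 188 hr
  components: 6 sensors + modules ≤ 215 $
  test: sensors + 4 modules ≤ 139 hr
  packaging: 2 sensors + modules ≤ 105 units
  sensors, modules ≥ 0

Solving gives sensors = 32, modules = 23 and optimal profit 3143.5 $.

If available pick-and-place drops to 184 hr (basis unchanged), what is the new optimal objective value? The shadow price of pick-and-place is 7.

3115.5

Δb = -4, so new z* = 3143.5 + (7)·(-4) = 3143.5 − 28 = 3115.5.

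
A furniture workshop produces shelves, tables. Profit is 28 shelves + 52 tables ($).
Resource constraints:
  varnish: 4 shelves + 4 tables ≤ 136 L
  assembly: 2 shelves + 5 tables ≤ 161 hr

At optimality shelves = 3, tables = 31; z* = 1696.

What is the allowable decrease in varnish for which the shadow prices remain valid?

Binding constraints: varnish, assembly. The basis is B = [[4,4],[2,5]] with det 12.
Per unit decrease in varnish, x* moves by d = (-0.4167, 0.1667).
The basis stays optimal until shelves reaches 0; allowable decrease = 7.2 L.

7.2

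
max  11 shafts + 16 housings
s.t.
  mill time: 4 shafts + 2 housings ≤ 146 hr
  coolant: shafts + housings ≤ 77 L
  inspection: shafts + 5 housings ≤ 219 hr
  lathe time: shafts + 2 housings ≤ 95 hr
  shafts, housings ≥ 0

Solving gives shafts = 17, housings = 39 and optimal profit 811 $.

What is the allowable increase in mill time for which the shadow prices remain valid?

Binding constraints: mill time, lathe time. The basis is B = [[4,2],[1,2]] with det 6.
Per unit increase in mill time, x* moves by d = (0.3333, -0.1667).
The basis stays optimal until coolant becomes binding; allowable increase = 126 hr.

126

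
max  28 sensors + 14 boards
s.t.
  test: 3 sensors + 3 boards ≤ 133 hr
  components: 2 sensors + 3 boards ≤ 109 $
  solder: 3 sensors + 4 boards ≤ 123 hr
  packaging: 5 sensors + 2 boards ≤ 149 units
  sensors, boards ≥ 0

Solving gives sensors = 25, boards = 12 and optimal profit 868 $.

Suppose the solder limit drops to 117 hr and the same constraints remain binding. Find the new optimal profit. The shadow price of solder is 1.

862

Δb = -6, so new z* = 868 + (1)·(-6) = 868 − 6 = 862.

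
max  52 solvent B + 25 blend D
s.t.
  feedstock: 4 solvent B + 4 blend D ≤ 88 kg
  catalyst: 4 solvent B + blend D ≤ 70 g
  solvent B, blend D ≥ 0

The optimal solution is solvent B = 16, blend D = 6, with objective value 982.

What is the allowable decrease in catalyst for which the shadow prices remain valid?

Binding constraints: feedstock, catalyst. The basis is B = [[4,4],[4,1]] with det -12.
Per unit decrease in catalyst, x* moves by d = (-0.3333, 0.3333).
The basis stays optimal until solvent B reaches 0; allowable decrease = 48 g.

48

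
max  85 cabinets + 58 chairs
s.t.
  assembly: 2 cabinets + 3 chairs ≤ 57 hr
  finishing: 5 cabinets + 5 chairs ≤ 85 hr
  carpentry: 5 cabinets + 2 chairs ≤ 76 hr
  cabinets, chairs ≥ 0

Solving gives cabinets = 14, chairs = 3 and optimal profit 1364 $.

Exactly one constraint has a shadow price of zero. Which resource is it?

assembly

assembly: 37/57 (slack 20)
finishing: 85/85 (binding)
carpentry: 76/76 (binding)
By complementary slackness, a constraint with positive slack has shadow price 0 → assembly.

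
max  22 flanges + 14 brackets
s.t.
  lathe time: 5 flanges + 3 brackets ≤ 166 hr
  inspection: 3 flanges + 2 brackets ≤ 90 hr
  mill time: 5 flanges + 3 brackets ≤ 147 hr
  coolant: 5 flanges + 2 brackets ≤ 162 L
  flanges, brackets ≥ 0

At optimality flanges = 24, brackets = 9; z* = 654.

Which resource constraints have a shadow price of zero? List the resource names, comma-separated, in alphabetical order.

lathe time: 147/166 (slack 19)
inspection: 90/90 (binding)
mill time: 147/147 (binding)
coolant: 138/162 (slack 24)
By complementary slackness, a constraint with positive slack has shadow price 0 → coolant, lathe time.

coolant, lathe time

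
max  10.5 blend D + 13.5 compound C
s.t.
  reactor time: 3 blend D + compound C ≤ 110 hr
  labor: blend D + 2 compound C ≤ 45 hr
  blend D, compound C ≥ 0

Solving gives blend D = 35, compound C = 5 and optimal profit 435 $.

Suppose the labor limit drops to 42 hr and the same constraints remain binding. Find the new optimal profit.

Check each constraint at x*: reactor time 110/110 (tight); labor 45/45 (tight).
Dual feasibility on the basic columns requires 3·y_reactor time + 1·y_labor = 10.5, 1·y_reactor time + 2·y_labor = 13.5.
Solving: y_reactor time = 1.5, y_labor = 6.
Δz = y_labor·Δb = 6 × (-3) = -18, so new z* = 435 − 18 = 417.

417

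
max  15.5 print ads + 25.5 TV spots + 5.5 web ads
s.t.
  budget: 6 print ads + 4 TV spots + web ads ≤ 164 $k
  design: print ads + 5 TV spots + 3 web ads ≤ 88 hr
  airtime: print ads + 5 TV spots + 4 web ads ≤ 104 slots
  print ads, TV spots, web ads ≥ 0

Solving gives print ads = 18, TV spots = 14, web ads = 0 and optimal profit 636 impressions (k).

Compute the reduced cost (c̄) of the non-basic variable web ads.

-7

At the optimum: budget uses 164 of 164 (binding); design uses 88 of 88 (binding); airtime uses 88 of 104 (slack = 16).
Since airtime is not tight, its dual is 0.
The binding rows give the dual system: 6·y_budget + 1·y_design = 15.5 and 4·y_budget + 5·y_design = 25.5.
This yields shadow prices y_budget = 2, y_design = 3.5.
Reduced cost of web ads: c₃ − yᵀa₃ = 5.5 − (2·1 + 3.5·3) = 5.5 − 12.5 = -7.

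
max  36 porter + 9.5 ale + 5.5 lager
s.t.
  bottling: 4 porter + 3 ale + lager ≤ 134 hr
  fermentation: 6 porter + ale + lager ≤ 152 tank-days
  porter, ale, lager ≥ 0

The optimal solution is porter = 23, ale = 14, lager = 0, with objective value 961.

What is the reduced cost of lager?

Check each constraint at x*: bottling 134/134 (tight); fermentation 152/152 (tight).
Dual feasibility on the basic columns requires 4·y_bottling + 6·y_fermentation = 36, 3·y_bottling + 1·y_fermentation = 9.5.
This yields shadow prices y_bottling = 1.5, y_fermentation = 5.
Reduced cost of lager: c₃ − yᵀa₃ = 5.5 − (1.5·1 + 5·1) = 5.5 − 6.5 = -1.

-1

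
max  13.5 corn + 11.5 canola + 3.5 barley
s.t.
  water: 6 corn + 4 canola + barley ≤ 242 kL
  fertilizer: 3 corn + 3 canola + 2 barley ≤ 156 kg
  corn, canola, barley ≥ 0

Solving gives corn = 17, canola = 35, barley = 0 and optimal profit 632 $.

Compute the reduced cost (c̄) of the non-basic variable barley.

-2.5

Both water and fertilizer are binding at x*.
The binding rows give the dual system: 6·y_water + 3·y_fertilizer = 13.5 and 4·y_water + 3·y_fertilizer = 11.5.
Solving: y_water = 1, y_fertilizer = 2.5.
Reduced cost of barley: c₃ − yᵀa₃ = 3.5 − (1·1 + 2.5·2) = 3.5 − 6 = -2.5.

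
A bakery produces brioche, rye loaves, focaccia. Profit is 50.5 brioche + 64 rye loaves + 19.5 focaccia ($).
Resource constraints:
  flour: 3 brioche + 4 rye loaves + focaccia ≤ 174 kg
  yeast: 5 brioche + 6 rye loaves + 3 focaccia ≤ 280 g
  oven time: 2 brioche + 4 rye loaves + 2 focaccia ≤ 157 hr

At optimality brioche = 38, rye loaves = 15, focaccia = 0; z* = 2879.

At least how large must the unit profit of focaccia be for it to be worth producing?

23.5

At the optimum: flour uses 174 of 174 (binding); yeast uses 280 of 280 (binding); oven time uses 136 of 157 (slack = 21).
By complementary slackness, y = 0 for the non-binding constraint.
Dual feasibility on the basic columns requires 3·y_flour + 5·y_yeast = 50.5, 4·y_flour + 6·y_yeast = 64.
Solving: y_flour = 8.5, y_yeast = 5.
focaccia enters the basis when its profit ≥ yᵀa₃ = 8.5·1 + 5·3 = 23.5.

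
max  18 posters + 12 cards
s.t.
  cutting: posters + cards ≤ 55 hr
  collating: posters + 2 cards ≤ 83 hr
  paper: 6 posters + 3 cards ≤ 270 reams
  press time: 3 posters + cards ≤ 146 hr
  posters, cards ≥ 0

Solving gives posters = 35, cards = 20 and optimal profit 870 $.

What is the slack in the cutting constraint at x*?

cutting used = 1·35 + 1·20 = 55; slack = 55 − 55 = 0.

0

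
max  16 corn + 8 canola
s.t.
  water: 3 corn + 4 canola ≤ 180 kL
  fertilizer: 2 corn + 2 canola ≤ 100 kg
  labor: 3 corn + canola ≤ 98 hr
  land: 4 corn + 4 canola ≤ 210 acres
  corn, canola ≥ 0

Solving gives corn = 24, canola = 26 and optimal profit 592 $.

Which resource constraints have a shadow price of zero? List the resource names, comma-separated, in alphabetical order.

land, water

water: 176/180 (slack 4)
fertilizer: 100/100 (binding)
labor: 98/98 (binding)
land: 200/210 (slack 10)
By complementary slackness, a constraint with positive slack has shadow price 0 → land, water.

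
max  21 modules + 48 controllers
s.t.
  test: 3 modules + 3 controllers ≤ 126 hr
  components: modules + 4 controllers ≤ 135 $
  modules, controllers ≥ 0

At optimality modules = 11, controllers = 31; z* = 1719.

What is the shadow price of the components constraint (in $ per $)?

Both test and components are binding at x*.
Dual feasibility on the basic columns requires 3·y_test + 1·y_components = 21, 3·y_test + 4·y_components = 48.
Solving: y_test = 4, y_components = 9.
Shadow price of components = 9.

9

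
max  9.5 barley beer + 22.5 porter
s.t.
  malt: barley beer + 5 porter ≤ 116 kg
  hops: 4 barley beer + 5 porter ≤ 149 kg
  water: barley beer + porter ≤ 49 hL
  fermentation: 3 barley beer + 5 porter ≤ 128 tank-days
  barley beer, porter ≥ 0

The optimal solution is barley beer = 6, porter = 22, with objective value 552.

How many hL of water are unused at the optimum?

water used = 1·6 + 1·22 = 28; slack = 49 − 28 = 21.

21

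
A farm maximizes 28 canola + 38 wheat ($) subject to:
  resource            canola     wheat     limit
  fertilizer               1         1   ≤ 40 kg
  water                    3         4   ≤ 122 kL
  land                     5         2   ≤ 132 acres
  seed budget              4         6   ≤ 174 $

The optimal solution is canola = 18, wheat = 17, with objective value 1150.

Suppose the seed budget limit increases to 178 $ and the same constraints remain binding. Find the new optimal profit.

Check each constraint at x*: fertilizer 35/40 (slack 5); water 122/122 (tight); land 124/132 (slack 8); seed budget 174/174 (tight).
Slack constraints have shadow price 0 (complementary slackness).
Dual feasibility on the basic columns requires 3·y_water + 4·y_seed budget = 28, 4·y_water + 6·y_seed budget = 38.
Solving: y_water = 8, y_seed budget = 1.
Δz = y_seed budget·Δb = 1 × (4) = 4, so new z* = 1150 + 4 = 1154.

1154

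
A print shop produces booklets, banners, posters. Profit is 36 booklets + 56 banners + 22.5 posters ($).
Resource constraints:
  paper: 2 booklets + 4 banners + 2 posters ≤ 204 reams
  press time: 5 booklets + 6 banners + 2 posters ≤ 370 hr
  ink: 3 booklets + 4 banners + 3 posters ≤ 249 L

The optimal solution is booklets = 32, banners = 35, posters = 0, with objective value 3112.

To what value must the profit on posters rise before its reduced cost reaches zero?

24

Check each constraint at x*: paper 204/204 (tight); press time 370/370 (tight); ink 236/249 (slack 13).
Since ink is not tight, its dual is 0.
From A_Bᵀ y = c: 2·y_paper + 5·y_press time = 36; 4·y_paper + 6·y_press time = 56.
Solving: y_paper = 8, y_press time = 4.
posters enters the basis when its profit ≥ yᵀa₃ = 8·2 + 4·2 = 24.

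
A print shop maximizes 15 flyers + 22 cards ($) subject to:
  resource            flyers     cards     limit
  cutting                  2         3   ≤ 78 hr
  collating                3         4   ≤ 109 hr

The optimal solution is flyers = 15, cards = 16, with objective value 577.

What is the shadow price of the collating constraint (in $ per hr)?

At the optimum: cutting uses 78 of 78 (binding); collating uses 109 of 109 (binding).
The binding rows give the dual system: 2·y_cutting + 3·y_collating = 15 and 3·y_cutting + 4·y_collating = 22.
→ y_cutting = 6 and y_collating = 1.
Shadow price of collating = 1.

1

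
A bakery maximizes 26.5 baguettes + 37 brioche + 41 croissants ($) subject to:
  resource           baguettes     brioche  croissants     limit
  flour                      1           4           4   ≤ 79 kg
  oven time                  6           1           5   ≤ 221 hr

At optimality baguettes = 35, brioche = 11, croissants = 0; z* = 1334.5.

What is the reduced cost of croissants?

-8

Both flour and oven time are binding at x*.
From A_Bᵀ y = c: 1·y_flour + 6·y_oven time = 26.5; 4·y_flour + 1·y_oven time = 37.
This yields shadow prices y_flour = 8.5, y_oven time = 3.
Reduced cost of croissants: c₃ − yᵀa₃ = 41 − (8.5·4 + 3·5) = 41 − 49 = -8.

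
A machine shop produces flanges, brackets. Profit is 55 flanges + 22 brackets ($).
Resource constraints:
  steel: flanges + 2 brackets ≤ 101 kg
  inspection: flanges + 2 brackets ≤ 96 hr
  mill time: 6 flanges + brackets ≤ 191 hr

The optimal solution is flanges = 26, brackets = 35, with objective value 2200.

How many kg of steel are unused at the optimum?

steel used = 1·26 + 2·35 = 96; slack = 101 − 96 = 5.

5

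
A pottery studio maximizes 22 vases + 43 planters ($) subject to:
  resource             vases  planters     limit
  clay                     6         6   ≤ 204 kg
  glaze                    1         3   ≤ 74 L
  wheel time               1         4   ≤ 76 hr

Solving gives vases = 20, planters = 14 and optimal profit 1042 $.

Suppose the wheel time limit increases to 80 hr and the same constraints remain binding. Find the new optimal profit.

1070

Binding: clay and wheel time. Non-binding: glaze (12 unused).
By complementary slackness, y = 0 for the non-binding constraint.
The binding rows give the dual system: 6·y_clay + 1·y_wheel time = 22 and 6·y_clay + 4·y_wheel time = 43.
Solving: y_clay = 2.5, y_wheel time = 7.
Δz = y_wheel time·Δb = 7 × (4) = 28, so new z* = 1042 + 28 = 1070.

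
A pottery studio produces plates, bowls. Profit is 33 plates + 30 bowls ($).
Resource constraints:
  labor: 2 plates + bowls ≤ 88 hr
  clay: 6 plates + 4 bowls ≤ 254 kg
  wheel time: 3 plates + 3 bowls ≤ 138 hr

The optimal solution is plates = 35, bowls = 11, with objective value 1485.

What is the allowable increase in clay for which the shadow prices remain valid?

Binding constraints: clay, wheel time. The basis is B = [[6,4],[3,3]] with det 6.
Per unit increase in clay, x* moves by d = (0.5, -0.5).
The basis stays optimal until labor becomes binding; allowable increase = 14 kg.

14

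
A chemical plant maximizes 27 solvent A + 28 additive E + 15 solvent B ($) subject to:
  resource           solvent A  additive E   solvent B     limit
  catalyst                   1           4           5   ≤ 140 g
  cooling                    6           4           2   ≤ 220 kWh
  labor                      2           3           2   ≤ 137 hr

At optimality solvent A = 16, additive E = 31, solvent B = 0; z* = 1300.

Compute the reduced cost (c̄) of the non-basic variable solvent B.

-8

At the optimum: catalyst uses 140 of 140 (binding); cooling uses 220 of 220 (binding); labor uses 125 of 137 (slack = 12).
Since labor is not tight, its dual is 0.
From A_Bᵀ y = c: 1·y_catalyst + 6·y_cooling = 27; 4·y_catalyst + 4·y_cooling = 28.
→ y_catalyst = 3 and y_cooling = 4.
Reduced cost of solvent B: c₃ − yᵀa₃ = 15 − (3·5 + 4·2) = 15 − 23 = -8.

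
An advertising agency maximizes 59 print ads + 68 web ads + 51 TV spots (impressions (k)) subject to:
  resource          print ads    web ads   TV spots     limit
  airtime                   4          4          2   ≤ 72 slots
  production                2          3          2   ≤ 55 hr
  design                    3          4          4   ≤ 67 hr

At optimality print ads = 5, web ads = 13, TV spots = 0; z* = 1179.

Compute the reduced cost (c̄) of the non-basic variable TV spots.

At the optimum: airtime uses 72 of 72 (binding); production uses 49 of 55 (slack = 6); design uses 67 of 67 (binding).
Since production is not tight, its dual is 0.
The binding rows give the dual system: 4·y_airtime + 3·y_design = 59 and 4·y_airtime + 4·y_design = 68.
This yields shadow prices y_airtime = 8, y_design = 9.
Reduced cost of TV spots: c₃ − yᵀa₃ = 51 − (8·2 + 9·4) = 51 − 52 = -1.

-1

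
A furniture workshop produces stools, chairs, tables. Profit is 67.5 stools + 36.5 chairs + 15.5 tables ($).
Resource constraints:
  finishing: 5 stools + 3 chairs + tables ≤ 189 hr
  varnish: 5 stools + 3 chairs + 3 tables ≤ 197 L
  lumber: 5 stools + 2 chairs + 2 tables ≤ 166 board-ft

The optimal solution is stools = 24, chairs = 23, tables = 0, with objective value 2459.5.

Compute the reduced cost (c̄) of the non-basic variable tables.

Binding: finishing and lumber. Non-binding: varnish (8 unused).
By complementary slackness, y = 0 for the non-binding constraint.
The binding rows give the dual system: 5·y_finishing + 5·y_lumber = 67.5 and 3·y_finishing + 2·y_lumber = 36.5.
Solving: y_finishing = 9.5, y_lumber = 4.
Reduced cost of tables: c₃ − yᵀa₃ = 15.5 − (9.5·1 + 4·2) = 15.5 − 17.5 = -2.

-2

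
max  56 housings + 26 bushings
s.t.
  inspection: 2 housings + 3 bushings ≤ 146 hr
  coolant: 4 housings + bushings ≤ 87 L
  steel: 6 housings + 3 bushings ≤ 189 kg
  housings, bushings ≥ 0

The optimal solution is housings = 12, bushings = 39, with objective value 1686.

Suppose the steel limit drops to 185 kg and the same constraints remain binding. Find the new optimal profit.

Binding: coolant and steel. Non-binding: inspection (5 unused).
By complementary slackness, y = 0 for the non-binding constraint.
Dual feasibility on the basic columns requires 4·y_coolant + 6·y_steel = 56, 1·y_coolant + 3·y_steel = 26.
→ y_coolant = 2 and y_steel = 8.
Δz = y_steel·Δb = 8 × (-4) = -32, so new z* = 1686 − 32 = 1654.

1654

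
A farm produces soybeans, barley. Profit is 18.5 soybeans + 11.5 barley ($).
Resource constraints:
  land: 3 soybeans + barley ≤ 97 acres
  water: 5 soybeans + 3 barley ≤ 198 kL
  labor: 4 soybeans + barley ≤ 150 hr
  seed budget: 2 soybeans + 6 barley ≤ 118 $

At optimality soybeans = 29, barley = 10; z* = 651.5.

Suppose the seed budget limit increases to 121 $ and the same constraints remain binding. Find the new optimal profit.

Binding: land and seed budget. Non-binding: water (23 unused), labor (24 unused).
Since water, labor are not tight, their duals are 0.
From A_Bᵀ y = c: 3·y_land + 2·y_seed budget = 18.5; 1·y_land + 6·y_seed budget = 11.5.
→ y_land = 5.5 and y_seed budget = 1.
Δz = y_seed budget·Δb = 1 × (3) = 3, so new z* = 651.5 + 3 = 654.5.

654.5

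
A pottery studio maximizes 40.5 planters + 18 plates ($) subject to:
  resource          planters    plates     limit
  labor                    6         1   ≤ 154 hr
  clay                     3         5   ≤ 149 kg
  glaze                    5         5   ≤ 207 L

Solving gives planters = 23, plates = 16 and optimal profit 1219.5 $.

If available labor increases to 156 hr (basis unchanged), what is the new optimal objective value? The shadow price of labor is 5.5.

1230.5

Δb = 2, so new z* = 1219.5 + (5.5)·(2) = 1219.5 + 11 = 1230.5.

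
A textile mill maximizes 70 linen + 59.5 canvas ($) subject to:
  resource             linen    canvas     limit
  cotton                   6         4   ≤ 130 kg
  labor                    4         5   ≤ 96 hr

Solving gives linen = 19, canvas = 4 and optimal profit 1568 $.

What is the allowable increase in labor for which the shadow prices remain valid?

Binding constraints: cotton, labor. The basis is B = [[6,4],[4,5]] with det 14.
Per unit increase in labor, x* moves by d = (-0.2857, 0.4286).
The basis stays optimal until linen reaches 0; allowable increase = 66.5 hr.

66.5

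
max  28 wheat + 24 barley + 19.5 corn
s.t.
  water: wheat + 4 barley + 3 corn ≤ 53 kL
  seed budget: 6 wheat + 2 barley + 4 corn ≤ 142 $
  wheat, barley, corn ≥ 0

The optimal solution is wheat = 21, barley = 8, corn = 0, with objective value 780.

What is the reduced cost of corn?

-8.5

Check each constraint at x*: water 53/53 (tight); seed budget 142/142 (tight).
Dual feasibility on the basic columns requires 1·y_water + 6·y_seed budget = 28, 4·y_water + 2·y_seed budget = 24.
Solving: y_water = 4, y_seed budget = 4.
Reduced cost of corn: c₃ − yᵀa₃ = 19.5 − (4·3 + 4·4) = 19.5 − 28 = -8.5.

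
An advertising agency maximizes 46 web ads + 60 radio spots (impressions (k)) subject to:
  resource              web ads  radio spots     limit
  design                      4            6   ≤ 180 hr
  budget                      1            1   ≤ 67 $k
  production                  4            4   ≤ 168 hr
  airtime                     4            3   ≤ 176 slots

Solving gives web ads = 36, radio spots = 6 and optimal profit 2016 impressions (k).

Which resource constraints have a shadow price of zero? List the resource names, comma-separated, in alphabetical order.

airtime, budget

design: 180/180 (binding)
budget: 42/67 (slack 25)
production: 168/168 (binding)
airtime: 162/176 (slack 14)
By complementary slackness, a constraint with positive slack has shadow price 0 → airtime, budget.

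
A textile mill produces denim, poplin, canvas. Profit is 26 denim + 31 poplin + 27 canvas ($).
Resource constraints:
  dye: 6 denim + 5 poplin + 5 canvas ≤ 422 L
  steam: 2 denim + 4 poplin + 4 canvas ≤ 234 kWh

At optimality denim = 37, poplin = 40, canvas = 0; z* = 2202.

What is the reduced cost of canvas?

Both dye and steam are binding at x*.
Dual feasibility on the basic columns requires 6·y_dye + 2·y_steam = 26, 5·y_dye + 4·y_steam = 31.
This yields shadow prices y_dye = 3, y_steam = 4.
Reduced cost of canvas: c₃ − yᵀa₃ = 27 − (3·5 + 4·4) = 27 − 31 = -4.

-4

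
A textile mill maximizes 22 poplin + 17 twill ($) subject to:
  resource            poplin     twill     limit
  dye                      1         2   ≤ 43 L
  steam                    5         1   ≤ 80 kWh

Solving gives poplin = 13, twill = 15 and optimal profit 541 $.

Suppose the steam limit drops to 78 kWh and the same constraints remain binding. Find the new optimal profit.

Both dye and steam are binding at x*.
The binding rows give the dual system: 1·y_dye + 5·y_steam = 22 and 2·y_dye + 1·y_steam = 17.
Solving: y_dye = 7, y_steam = 3.
Δz = y_steam·Δb = 3 × (-2) = -6, so new z* = 541 − 6 = 535.

535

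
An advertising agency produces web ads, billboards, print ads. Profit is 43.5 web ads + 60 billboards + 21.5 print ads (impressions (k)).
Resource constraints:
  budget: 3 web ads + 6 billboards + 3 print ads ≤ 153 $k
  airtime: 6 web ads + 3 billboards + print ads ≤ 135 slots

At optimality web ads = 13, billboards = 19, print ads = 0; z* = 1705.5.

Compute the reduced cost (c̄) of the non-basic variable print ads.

-7

Check each constraint at x*: budget 153/153 (tight); airtime 135/135 (tight).
The binding rows give the dual system: 3·y_budget + 6·y_airtime = 43.5 and 6·y_budget + 3·y_airtime = 60.
Solving: y_budget = 8.5, y_airtime = 3.
Reduced cost of print ads: c₃ − yᵀa₃ = 21.5 − (8.5·3 + 3·1) = 21.5 − 28.5 = -7.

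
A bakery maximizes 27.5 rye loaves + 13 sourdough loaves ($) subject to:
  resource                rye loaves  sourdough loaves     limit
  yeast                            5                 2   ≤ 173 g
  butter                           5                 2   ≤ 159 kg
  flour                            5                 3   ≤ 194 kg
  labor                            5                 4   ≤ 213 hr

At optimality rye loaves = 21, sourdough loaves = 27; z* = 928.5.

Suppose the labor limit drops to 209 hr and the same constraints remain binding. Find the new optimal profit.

924.5

Binding: butter and labor. Non-binding: yeast (14 unused), flour (8 unused).
Since yeast, flour are not tight, their duals are 0.
From A_Bᵀ y = c: 5·y_butter + 5·y_labor = 27.5; 2·y_butter + 4·y_labor = 13.
Solving: y_butter = 4.5, y_labor = 1.
Δz = y_labor·Δb = 1 × (-4) = -4, so new z* = 928.5 − 4 = 924.5.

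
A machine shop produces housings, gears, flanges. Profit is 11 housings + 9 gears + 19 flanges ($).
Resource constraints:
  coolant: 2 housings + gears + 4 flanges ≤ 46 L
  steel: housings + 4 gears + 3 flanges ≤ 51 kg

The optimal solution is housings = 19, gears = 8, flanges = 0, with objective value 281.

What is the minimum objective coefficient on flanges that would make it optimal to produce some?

Both coolant and steel are binding at x*.
From A_Bᵀ y = c: 2·y_coolant + 1·y_steel = 11; 1·y_coolant + 4·y_steel = 9.
Solving: y_coolant = 5, y_steel = 1.
flanges enters the basis when its profit ≥ yᵀa₃ = 5·4 + 1·3 = 23.

23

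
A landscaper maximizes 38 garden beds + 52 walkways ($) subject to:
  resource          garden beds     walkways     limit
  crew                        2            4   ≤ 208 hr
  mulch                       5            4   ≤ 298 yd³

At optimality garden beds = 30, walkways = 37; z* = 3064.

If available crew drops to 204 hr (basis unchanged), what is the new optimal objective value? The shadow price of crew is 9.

Δb = -4, so new z* = 3064 + (9)·(-4) = 3064 − 36 = 3028.

3028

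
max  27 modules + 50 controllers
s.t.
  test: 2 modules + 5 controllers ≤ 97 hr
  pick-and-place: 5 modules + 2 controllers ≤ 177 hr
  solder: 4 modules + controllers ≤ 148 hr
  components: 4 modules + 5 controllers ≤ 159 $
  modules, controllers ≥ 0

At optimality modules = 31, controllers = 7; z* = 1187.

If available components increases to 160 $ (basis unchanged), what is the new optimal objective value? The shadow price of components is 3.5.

1190.5

Δb = 1, so new z* = 1187 + (3.5)·(1) = 1187 + 3.5 = 1190.5.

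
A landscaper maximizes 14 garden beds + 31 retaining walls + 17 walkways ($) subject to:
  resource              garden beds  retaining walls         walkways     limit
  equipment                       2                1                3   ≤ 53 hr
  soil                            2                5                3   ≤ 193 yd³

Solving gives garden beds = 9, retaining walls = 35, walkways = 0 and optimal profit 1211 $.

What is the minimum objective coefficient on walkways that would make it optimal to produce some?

21

At the optimum: equipment uses 53 of 53 (binding); soil uses 193 of 193 (binding).
Dual feasibility on the basic columns requires 2·y_equipment + 2·y_soil = 14, 1·y_equipment + 5·y_soil = 31.
→ y_equipment = 1 and y_soil = 6.
walkways enters the basis when its profit ≥ yᵀa₃ = 1·3 + 6·3 = 21.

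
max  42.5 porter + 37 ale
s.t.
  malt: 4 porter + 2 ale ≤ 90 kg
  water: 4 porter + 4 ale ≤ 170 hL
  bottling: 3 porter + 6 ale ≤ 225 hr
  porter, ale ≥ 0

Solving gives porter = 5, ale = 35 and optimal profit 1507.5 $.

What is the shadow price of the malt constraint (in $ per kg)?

8

At the optimum: malt uses 90 of 90 (binding); water uses 160 of 170 (slack = 10); bottling uses 225 of 225 (binding).
Since water is not tight, its dual is 0.
From A_Bᵀ y = c: 4·y_malt + 3·y_bottling = 42.5; 2·y_malt + 6·y_bottling = 37.
→ y_malt = 8 and y_bottling = 3.5.
Shadow price of malt = 8.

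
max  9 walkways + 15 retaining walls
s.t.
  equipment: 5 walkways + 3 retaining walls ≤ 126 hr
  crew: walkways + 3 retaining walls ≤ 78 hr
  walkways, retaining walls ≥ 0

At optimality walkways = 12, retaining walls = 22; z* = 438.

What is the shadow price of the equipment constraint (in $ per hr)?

1

Check each constraint at x*: equipment 126/126 (tight); crew 78/78 (tight).
Dual feasibility on the basic columns requires 5·y_equipment + 1·y_crew = 9, 3·y_equipment + 3·y_crew = 15.
Solving: y_equipment = 1, y_crew = 4.
Shadow price of equipment = 1.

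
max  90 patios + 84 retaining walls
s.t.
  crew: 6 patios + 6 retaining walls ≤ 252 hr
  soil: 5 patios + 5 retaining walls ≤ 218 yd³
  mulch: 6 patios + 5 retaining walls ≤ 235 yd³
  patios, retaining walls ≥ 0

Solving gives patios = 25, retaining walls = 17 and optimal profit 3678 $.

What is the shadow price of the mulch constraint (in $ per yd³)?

Binding: crew and mulch. Non-binding: soil (8 unused).
Slack constraints have shadow price 0 (complementary slackness).
From A_Bᵀ y = c: 6·y_crew + 6·y_mulch = 90; 6·y_crew + 5·y_mulch = 84.
Solving: y_crew = 9, y_mulch = 6.
Shadow price of mulch = 6.

6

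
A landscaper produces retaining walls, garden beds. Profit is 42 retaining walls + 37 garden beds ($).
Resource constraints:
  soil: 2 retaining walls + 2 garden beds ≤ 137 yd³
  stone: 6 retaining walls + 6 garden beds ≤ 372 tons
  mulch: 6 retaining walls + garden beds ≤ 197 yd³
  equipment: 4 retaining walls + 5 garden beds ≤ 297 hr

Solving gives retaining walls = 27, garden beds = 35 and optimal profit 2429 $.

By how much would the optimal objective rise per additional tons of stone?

6

At the optimum: soil uses 124 of 137 (slack = 13); stone uses 372 of 372 (binding); mulch uses 197 of 197 (binding); equipment uses 283 of 297 (slack = 14).
Since soil, equipment are not tight, their duals are 0.
Dual feasibility on the basic columns requires 6·y_stone + 6·y_mulch = 42, 6·y_stone + 1·y_mulch = 37.
This yields shadow prices y_stone = 6, y_mulch = 1.
Shadow price of stone = 6.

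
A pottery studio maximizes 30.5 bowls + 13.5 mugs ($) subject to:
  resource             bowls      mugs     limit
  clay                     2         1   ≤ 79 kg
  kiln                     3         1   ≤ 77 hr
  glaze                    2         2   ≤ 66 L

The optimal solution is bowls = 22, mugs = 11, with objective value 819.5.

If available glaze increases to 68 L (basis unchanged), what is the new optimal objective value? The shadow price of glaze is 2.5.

824.5

Δb = 2, so new z* = 819.5 + (2.5)·(2) = 819.5 + 5 = 824.5.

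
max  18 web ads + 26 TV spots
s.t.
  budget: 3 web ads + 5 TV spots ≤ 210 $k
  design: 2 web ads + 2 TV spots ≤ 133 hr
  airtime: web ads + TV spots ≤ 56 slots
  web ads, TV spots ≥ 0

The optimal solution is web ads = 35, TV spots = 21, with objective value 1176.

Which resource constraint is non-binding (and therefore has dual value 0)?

budget: 210/210 (binding)
design: 112/133 (slack 21)
airtime: 56/56 (binding)
By complementary slackness, a constraint with positive slack has shadow price 0 → design.

design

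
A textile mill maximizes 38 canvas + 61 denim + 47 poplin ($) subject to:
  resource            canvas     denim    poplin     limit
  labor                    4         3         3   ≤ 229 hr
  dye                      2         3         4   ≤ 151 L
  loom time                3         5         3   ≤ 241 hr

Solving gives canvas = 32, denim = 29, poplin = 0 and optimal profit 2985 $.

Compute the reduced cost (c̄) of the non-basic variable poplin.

At the optimum: labor uses 215 of 229 (slack = 14); dye uses 151 of 151 (binding); loom time uses 241 of 241 (binding).
By complementary slackness, y = 0 for the non-binding constraint.
Dual feasibility on the basic columns requires 2·y_dye + 3·y_loom time = 38, 3·y_dye + 5·y_loom time = 61.
Solving: y_dye = 7, y_loom time = 8.
Reduced cost of poplin: c₃ − yᵀa₃ = 47 − (7·4 + 8·3) = 47 − 52 = -5.

-5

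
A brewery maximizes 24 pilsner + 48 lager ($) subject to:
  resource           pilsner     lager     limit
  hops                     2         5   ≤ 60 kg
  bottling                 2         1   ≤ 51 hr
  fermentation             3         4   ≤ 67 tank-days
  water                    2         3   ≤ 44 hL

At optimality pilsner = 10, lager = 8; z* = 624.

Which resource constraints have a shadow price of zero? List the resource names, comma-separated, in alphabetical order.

hops: 60/60 (binding)
bottling: 28/51 (slack 23)
fermentation: 62/67 (slack 5)
water: 44/44 (binding)
By complementary slackness, a constraint with positive slack has shadow price 0 → bottling, fermentation.

bottling, fermentation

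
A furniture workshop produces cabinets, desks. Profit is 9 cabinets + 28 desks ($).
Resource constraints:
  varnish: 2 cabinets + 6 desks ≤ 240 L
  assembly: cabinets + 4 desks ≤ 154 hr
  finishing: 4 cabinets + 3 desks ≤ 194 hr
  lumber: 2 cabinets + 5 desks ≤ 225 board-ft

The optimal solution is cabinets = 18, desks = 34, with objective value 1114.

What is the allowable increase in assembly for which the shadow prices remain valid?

6

Binding constraints: varnish, assembly. The basis is B = [[2,6],[1,4]] with det 2.
Per unit increase in assembly, x* moves by d = (-3, 1).
The basis stays optimal until cabinets reaches 0; allowable increase = 6 hr.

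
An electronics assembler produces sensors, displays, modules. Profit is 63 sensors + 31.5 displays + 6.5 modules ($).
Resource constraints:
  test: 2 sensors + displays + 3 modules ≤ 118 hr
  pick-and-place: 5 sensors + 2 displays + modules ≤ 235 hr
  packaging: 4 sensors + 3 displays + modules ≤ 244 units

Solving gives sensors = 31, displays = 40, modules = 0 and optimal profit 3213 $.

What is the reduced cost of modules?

At the optimum: test uses 102 of 118 (slack = 16); pick-and-place uses 235 of 235 (binding); packaging uses 244 of 244 (binding).
Slack constraints have shadow price 0 (complementary slackness).
The binding rows give the dual system: 5·y_pick-and-place + 4·y_packaging = 63 and 2·y_pick-and-place + 3·y_packaging = 31.5.
This yields shadow prices y_pick-and-place = 9, y_packaging = 4.5.
Reduced cost of modules: c₃ − yᵀa₃ = 6.5 − (9·1 + 4.5·1) = 6.5 − 13.5 = -7.

-7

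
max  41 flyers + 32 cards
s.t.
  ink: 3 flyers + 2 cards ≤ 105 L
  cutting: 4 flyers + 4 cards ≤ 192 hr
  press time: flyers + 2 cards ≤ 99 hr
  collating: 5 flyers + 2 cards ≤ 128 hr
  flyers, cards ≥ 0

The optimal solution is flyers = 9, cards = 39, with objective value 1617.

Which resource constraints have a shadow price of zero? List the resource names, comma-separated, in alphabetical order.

ink: 105/105 (binding)
cutting: 192/192 (binding)
press time: 87/99 (slack 12)
collating: 123/128 (slack 5)
By complementary slackness, a constraint with positive slack has shadow price 0 → collating, press time.

collating, press time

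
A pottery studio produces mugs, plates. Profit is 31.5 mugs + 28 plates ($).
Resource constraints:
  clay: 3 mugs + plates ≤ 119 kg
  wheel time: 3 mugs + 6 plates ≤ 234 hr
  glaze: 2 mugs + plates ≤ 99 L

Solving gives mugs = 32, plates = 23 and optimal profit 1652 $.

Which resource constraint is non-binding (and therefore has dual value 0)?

glaze

clay: 119/119 (binding)
wheel time: 234/234 (binding)
glaze: 87/99 (slack 12)
By complementary slackness, a constraint with positive slack has shadow price 0 → glaze.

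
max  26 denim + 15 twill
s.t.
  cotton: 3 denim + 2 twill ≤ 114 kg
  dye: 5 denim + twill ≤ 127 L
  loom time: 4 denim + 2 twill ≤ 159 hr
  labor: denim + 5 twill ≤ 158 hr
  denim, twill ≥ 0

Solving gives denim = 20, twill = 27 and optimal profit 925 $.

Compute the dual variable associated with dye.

Check each constraint at x*: cotton 114/114 (tight); dye 127/127 (tight); loom time 134/159 (slack 25); labor 155/158 (slack 3).
Since loom time, labor are not tight, their duals are 0.
The binding rows give the dual system: 3·y_cotton + 5·y_dye = 26 and 2·y_cotton + 1·y_dye = 15.
→ y_cotton = 7 and y_dye = 1.
Shadow price of dye = 1.

1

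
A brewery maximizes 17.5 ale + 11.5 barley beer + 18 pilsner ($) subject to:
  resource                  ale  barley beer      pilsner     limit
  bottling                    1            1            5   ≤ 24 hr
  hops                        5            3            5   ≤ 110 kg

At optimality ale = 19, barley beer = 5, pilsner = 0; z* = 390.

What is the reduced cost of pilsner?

-9.5

Both bottling and hops are binding at x*.
The binding rows give the dual system: 1·y_bottling + 5·y_hops = 17.5 and 1·y_bottling + 3·y_hops = 11.5.
This yields shadow prices y_bottling = 2.5, y_hops = 3.
Reduced cost of pilsner: c₃ − yᵀa₃ = 18 − (2.5·5 + 3·5) = 18 − 27.5 = -9.5.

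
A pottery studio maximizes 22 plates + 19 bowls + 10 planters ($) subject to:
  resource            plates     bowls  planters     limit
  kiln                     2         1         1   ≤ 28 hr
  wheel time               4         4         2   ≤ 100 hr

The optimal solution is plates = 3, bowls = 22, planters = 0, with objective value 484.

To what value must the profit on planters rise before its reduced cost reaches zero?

11

At the optimum: kiln uses 28 of 28 (binding); wheel time uses 100 of 100 (binding).
The binding rows give the dual system: 2·y_kiln + 4·y_wheel time = 22 and 1·y_kiln + 4·y_wheel time = 19.
→ y_kiln = 3 and y_wheel time = 4.
planters enters the basis when its profit ≥ yᵀa₃ = 3·1 + 4·2 = 11.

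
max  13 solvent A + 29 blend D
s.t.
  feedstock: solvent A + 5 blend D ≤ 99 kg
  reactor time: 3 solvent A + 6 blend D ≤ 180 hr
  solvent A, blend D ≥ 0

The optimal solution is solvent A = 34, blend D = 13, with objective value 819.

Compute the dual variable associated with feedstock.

1

Both feedstock and reactor time are binding at x*.
From A_Bᵀ y = c: 1·y_feedstock + 3·y_reactor time = 13; 5·y_feedstock + 6·y_reactor time = 29.
Solving: y_feedstock = 1, y_reactor time = 4.
Shadow price of feedstock = 1.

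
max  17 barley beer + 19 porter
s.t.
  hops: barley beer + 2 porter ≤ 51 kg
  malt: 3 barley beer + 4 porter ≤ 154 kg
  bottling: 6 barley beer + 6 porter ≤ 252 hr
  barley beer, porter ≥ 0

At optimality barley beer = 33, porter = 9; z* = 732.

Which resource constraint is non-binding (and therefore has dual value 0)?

malt

hops: 51/51 (binding)
malt: 135/154 (slack 19)
bottling: 252/252 (binding)
By complementary slackness, a constraint with positive slack has shadow price 0 → malt.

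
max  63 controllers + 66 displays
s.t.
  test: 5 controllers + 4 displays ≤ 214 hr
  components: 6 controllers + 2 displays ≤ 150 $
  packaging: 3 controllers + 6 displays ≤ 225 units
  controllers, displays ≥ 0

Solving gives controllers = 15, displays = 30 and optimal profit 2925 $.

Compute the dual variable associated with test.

0

At the optimum: test uses 195 of 214 (slack = 19); components uses 150 of 150 (binding); packaging uses 225 of 225 (binding).
By complementary slackness, y = 0 for the non-binding constraint.
Dual feasibility on the basic columns requires 6·y_components + 3·y_packaging = 63, 2·y_components + 6·y_packaging = 66.
This yields shadow prices y_components = 6, y_packaging = 9.
Shadow price of test = 0.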